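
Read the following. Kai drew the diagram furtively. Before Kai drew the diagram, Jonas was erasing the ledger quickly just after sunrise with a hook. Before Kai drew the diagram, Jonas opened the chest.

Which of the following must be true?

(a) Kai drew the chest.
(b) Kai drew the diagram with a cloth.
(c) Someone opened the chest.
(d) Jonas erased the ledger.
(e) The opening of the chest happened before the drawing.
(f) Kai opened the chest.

(c), (e)

(a) Not entailed — Kai drew the diagram, not the chest; the chest belongs to the opening event.
(b) Not entailed — 'with a cloth' adds information not in the original event.
(c) Entailed — the original entails any weakening of itself; this just generalizes the agent.
(d) Not entailed — 'was erasing' is progressive on an accomplishment; it does not entail the completed 'erased'.
(e) Entailed — the narrative places the opening before the drawing.
(f) Not entailed — the passage has Jonas opening the chest, not Kai.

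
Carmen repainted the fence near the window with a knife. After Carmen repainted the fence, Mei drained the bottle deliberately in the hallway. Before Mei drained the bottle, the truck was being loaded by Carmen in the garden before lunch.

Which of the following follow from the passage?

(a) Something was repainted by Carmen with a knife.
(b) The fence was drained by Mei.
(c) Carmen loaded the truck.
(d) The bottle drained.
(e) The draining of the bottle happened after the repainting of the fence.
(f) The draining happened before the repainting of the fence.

(a) Entailed — every conjunct here is already in the original repainting event.
(b) Not entailed — Mei drained the bottle, not the fence; the fence belongs to the repainting event.
(c) Not entailed — 'was loading' is progressive on an accomplishment; it does not entail the completed 'loaded'.
(d) Entailed — 'Mei drained the bottle' is causative; it entails the inchoative 'the bottle drained'.
(e) Entailed — the narrative places the repainting before the draining.
(f) Not entailed — the narrative places the repainting before the draining, not after.

(a), (d), (e)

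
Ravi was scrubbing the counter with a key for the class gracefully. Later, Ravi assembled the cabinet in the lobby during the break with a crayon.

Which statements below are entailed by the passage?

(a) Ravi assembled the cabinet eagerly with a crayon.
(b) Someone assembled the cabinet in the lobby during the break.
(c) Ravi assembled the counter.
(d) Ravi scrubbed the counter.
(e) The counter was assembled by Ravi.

(b), (d)

(a) Not entailed — 'eagerly' adds information not in the original event.
(b) Entailed — this follows by dropping conjuncts from the assembling event's description.
(c) Not entailed — Ravi assembled the cabinet, not the counter; the counter belongs to the scrubbing event.
(d) Entailed — 'scrub' is an activity; 'was scrubbing' entails that some scrubbing happened, so 'scrubbed' holds.
(e) Not entailed — Ravi assembled the cabinet, not the counter; the counter belongs to the scrubbing event.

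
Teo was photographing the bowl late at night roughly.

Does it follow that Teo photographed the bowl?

no

'was photographing' is progressive; for an accomplishment like 'photograph the bowl', it doesn't entail completion.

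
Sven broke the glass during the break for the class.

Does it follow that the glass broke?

'Sven broke the glass' is the causative; it entails the inchoative 'the glass broke'.

yes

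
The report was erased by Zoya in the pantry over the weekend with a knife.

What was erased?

the report

'the report' marks the patient of the erasing event.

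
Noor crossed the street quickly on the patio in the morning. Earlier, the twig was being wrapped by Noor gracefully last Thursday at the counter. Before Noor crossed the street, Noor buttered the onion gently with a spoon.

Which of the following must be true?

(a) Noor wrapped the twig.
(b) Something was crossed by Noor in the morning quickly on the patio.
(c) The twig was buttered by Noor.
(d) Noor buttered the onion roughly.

(a) Not entailed — 'was wrapping' is progressive on an accomplishment; it does not entail the completed 'wrapped'.
(b) Entailed — this follows by dropping conjuncts from the crossing event's description.
(c) Not entailed — Noor buttered the onion, not the twig; the twig belongs to the wrapping event.
(d) Not entailed — 'roughly' adds a manner not in (and inconsistent with) the original.

(b)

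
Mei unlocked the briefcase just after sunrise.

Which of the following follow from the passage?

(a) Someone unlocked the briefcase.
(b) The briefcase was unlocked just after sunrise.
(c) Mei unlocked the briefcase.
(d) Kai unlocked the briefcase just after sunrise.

(a), (b), (c)

(a) Entailed — this follows by dropping conjuncts from the unlocking event's description.
(b) Entailed — this follows by dropping conjuncts from the unlocking event's description.
(c) Entailed — every conjunct here is already in the original unlocking event.
(d) Not entailed — the passage has Mei unlocking the briefcase, not Kai.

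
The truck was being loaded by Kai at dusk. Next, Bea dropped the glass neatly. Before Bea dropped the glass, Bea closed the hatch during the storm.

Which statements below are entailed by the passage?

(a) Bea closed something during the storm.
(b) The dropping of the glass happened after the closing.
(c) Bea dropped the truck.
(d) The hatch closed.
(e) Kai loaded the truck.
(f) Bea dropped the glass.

(a), (b), (d), (f)

(a) Entailed — this follows by dropping conjuncts from the closing event's description.
(b) Entailed — the narrative places the closing before the dropping.
(c) Not entailed — Bea dropped the glass, not the truck; the truck belongs to the loading event.
(d) Entailed — 'Bea closed the hatch' is causative; it entails the inchoative 'the hatch closed'.
(e) Not entailed — 'was loading' is progressive on an accomplishment; it does not entail the completed 'loaded'.
(f) Entailed — dropping 'neatly' leaves a sub-description the original still satisfies.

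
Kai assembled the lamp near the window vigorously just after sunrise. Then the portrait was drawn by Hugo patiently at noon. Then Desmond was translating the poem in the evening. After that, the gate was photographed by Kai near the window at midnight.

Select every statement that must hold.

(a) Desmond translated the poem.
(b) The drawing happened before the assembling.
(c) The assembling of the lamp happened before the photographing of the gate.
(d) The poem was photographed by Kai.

(c)

(a) Not entailed — 'was translating' is progressive on an accomplishment; it does not entail the completed 'translated'.
(b) Not entailed — the narrative places the assembling before the drawing, not after.
(c) Entailed — the narrative places the assembling before the photographing.
(d) Not entailed — Kai photographed the gate, not the poem; the poem belongs to the translating event.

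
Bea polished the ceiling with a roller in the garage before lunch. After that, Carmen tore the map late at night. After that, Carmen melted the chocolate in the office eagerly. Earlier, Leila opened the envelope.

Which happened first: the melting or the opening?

the opening

The connectives place the opening before the melting.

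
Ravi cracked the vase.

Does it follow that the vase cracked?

'Ravi cracked the vase' is the causative; it entails the inchoative 'the vase cracked'.

yes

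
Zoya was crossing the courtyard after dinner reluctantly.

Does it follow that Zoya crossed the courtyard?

no

'was crossing' is progressive; for an accomplishment like 'cross the courtyard', it doesn't entail completion.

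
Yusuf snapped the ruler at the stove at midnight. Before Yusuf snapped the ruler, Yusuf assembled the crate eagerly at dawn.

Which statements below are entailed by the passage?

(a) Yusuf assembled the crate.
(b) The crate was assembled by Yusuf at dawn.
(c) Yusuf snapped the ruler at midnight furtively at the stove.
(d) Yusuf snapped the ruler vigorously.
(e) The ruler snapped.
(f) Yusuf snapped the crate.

(a) Entailed — the original entails any weakening of itself; this just drops 'eagerly', 'at dawn'.
(b) Entailed — this follows by dropping conjuncts from the assembling event's description.
(c) Not entailed — 'furtively' adds information not in the original event.
(d) Not entailed — 'vigorously' adds information not in the original event.
(e) Entailed — 'Yusuf snapped the ruler' is causative; it entails the inchoative 'the ruler snapped'.
(f) Not entailed — Yusuf snapped the ruler, not the crate; the crate belongs to the assembling event.

(a), (b), (e)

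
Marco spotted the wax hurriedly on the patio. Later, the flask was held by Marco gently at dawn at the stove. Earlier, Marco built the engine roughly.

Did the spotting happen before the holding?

The narrative orders the spotting before the holding.

yes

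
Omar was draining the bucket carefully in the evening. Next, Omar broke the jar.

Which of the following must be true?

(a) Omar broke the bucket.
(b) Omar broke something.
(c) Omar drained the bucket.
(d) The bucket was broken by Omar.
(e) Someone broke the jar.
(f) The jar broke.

(b), (e), (f)

(a) Not entailed — Omar broke the jar, not the bucket; the bucket belongs to the draining event.
(b) Entailed — every conjunct here is already in the original breaking event.
(c) Not entailed — 'was draining' is progressive on an accomplishment; it does not entail the completed 'drained'.
(d) Not entailed — Omar broke the jar, not the bucket; the bucket belongs to the draining event.
(e) Entailed — every conjunct here is already in the original breaking event.
(f) Entailed — 'Omar broke the jar' is causative; it entails the inchoative 'the jar broke'.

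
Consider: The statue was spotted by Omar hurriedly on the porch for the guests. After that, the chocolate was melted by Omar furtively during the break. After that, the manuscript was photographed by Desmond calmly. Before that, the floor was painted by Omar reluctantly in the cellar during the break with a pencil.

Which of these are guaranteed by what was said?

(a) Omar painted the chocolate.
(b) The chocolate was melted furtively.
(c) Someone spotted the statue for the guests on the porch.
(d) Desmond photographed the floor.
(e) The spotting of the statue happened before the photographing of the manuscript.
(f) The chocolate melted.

(a) Not entailed — Omar painted the floor, not the chocolate; the chocolate belongs to the melting event.
(b) Entailed — dropping 'during the break' and generalizing the agent leaves a sub-description the original still satisfies.
(c) Entailed — every conjunct here is already in the original spotting event.
(d) Not entailed — Desmond photographed the manuscript, not the floor; the floor belongs to the painting event.
(e) Entailed — the narrative places the spotting before the photographing.
(f) Entailed — 'Omar melted the chocolate' is causative; it entails the inchoative 'the chocolate melted'.

(b), (c), (e), (f)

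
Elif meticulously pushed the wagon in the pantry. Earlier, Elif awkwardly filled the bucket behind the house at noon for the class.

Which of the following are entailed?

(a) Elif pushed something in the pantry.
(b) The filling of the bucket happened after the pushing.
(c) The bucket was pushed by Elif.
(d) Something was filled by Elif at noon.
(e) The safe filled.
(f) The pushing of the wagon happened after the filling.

(a) Entailed — every conjunct here is already in the original pushing event.
(b) Not entailed — the narrative places the filling before the pushing, not after.
(c) Not entailed — Elif pushed the wagon, not the bucket; the bucket belongs to the filling event.
(d) Entailed — every conjunct here is already in the original filling event.
(e) Not entailed — the bucket is what filled, not the safe.
(f) Entailed — the narrative places the filling before the pushing.

(a), (d), (f)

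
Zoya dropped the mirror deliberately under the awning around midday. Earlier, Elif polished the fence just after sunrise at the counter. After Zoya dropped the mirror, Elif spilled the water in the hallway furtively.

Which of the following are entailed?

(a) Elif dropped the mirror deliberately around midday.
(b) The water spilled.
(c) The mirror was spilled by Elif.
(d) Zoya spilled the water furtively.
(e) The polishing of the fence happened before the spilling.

(b), (e)

(a) Not entailed — the passage has Zoya dropping the mirror, not Elif.
(b) Entailed — 'Elif spilled the water' is causative; it entails the inchoative 'the water spilled'.
(c) Not entailed — Elif spilled the water, not the mirror; the mirror belongs to the dropping event.
(d) Not entailed — the passage has Elif spilling the water, not Zoya.
(e) Entailed — the narrative places the polishing before the spilling.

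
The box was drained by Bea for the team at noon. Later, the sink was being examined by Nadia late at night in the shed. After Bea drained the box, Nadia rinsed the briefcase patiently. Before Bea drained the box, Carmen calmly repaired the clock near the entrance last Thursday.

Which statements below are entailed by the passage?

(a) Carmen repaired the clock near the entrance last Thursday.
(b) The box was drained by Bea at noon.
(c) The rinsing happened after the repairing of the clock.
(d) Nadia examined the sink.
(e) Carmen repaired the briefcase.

(a) Entailed — this follows by dropping conjuncts from the repairing event's description.
(b) Entailed — every conjunct here is already in the original draining event.
(c) Entailed — the narrative places the repairing before the rinsing.
(d) Entailed — 'examine' is an activity; 'was examining' entails that some examining happened, so 'examined' holds.
(e) Not entailed — Carmen repaired the clock, not the briefcase; the briefcase belongs to the rinsing event.

(a), (b), (c), (d)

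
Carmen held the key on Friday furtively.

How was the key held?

furtively

'furtively' marks the manner of the holding event.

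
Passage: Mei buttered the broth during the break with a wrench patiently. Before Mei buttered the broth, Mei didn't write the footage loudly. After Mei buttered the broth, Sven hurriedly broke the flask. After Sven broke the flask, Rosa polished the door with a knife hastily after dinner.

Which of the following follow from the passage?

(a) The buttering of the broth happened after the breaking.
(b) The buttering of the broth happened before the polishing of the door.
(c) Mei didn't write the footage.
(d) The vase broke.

(b)

(a) Not entailed — the narrative places the buttering before the breaking, not after.
(b) Entailed — the narrative places the buttering before the polishing.
(c) Not entailed — dropping 'loudly' under negation is not valid — the original leaves open that Mei wrote the footage some other way.
(d) Not entailed — the flask is what broke, not the vase.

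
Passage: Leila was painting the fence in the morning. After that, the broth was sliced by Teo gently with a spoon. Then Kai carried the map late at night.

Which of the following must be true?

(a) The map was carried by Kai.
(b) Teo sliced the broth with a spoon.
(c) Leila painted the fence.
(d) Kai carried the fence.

(a) Entailed — the original entails any weakening of itself; this just drops 'late at night'.
(b) Entailed — every conjunct here is already in the original slicing event.
(c) Not entailed — 'was painting' is progressive on an accomplishment; it does not entail the completed 'painted'.
(d) Not entailed — Kai carried the map, not the fence; the fence belongs to the painting event.

(a), (b)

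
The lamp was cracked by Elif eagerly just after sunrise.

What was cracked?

'the lamp' marks the patient of the cracking event.

the lamp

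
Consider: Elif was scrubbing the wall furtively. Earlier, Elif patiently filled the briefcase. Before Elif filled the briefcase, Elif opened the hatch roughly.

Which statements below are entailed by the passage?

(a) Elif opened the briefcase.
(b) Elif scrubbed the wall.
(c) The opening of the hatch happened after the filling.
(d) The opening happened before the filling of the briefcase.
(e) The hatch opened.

(a) Not entailed — Elif opened the hatch, not the briefcase; the briefcase belongs to the filling event.
(b) Entailed — 'scrub' is an activity; 'was scrubbing' entails that some scrubbing happened, so 'scrubbed' holds.
(c) Not entailed — the narrative places the opening before the filling, not after.
(d) Entailed — the narrative places the opening before the filling.
(e) Entailed — 'Elif opened the hatch' is causative; it entails the inchoative 'the hatch opened'.

(b), (d), (e)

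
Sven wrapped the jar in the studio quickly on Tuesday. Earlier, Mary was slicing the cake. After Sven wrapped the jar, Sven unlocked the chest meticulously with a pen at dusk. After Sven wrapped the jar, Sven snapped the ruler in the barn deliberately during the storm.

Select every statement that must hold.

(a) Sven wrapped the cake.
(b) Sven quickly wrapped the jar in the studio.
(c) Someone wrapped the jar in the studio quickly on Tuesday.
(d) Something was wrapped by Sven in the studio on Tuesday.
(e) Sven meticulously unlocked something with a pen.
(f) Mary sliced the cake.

(b), (c), (d), (e)

(a) Not entailed — Sven wrapped the jar, not the cake; the cake belongs to the slicing event.
(b) Entailed — every conjunct here is already in the original wrapping event.
(c) Entailed — generalizing the agent leaves a sub-description the original still satisfies.
(d) Entailed — this follows by dropping conjuncts from the wrapping event's description.
(e) Entailed — every conjunct here is already in the original unlocking event.
(f) Not entailed — 'was slicing' is progressive on an accomplishment; it does not entail the completed 'sliced'.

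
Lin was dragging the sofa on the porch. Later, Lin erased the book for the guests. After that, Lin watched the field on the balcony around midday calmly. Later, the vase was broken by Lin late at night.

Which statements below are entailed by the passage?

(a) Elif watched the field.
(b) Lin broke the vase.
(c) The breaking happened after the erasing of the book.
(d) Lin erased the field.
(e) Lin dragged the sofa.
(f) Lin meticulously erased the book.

(b), (c), (e)

(a) Not entailed — the passage has Lin watching the field, not Elif.
(b) Entailed — dropping 'late at night' leaves a sub-description the original still satisfies.
(c) Entailed — the narrative places the erasing before the breaking.
(d) Not entailed — Lin erased the book, not the field; the field belongs to the watching event.
(e) Entailed — 'drag' is an activity; 'was dragging' entails that some dragging happened, so 'dragged' holds.
(f) Not entailed — 'meticulously' adds information not in the original event.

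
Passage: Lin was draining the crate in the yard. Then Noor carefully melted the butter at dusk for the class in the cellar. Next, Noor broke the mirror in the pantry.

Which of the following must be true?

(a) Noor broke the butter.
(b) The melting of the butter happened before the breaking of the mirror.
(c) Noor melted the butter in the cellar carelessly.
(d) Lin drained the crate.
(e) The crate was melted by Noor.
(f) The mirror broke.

(b), (f)

(a) Not entailed — Noor broke the mirror, not the butter; the butter belongs to the melting event.
(b) Entailed — the narrative places the melting before the breaking.
(c) Not entailed — 'carelessly' adds a manner not in (and inconsistent with) the original.
(d) Not entailed — 'was draining' is progressive on an accomplishment; it does not entail the completed 'drained'.
(e) Not entailed — Noor melted the butter, not the crate; the crate belongs to the draining event.
(f) Entailed — 'Noor broke the mirror' is causative; it entails the inchoative 'the mirror broke'.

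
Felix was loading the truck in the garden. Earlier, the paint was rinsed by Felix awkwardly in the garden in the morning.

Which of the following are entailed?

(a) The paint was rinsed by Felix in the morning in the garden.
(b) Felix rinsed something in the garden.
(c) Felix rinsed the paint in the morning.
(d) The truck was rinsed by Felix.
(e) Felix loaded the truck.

(a) Entailed — dropping 'awkwardly' leaves a sub-description the original still satisfies.
(b) Entailed — this follows by dropping conjuncts from the rinsing event's description.
(c) Entailed — dropping 'in the garden', 'awkwardly' leaves a sub-description the original still satisfies.
(d) Not entailed — Felix rinsed the paint, not the truck; the truck belongs to the loading event.
(e) Not entailed — 'was loading' is progressive on an accomplishment; it does not entail the completed 'loaded'.

(a), (b), (c)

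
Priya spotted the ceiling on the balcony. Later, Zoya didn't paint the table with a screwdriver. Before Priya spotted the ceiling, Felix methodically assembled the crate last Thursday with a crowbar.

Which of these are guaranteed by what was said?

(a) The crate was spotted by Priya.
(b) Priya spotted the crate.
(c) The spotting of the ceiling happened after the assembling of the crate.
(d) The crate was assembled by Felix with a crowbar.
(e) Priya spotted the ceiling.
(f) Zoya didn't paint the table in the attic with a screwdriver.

(a) Not entailed — Priya spotted the ceiling, not the crate; the crate belongs to the assembling event.
(b) Not entailed — Priya spotted the ceiling, not the crate; the crate belongs to the assembling event.
(c) Entailed — the narrative places the assembling before the spotting.
(d) Entailed — this follows by dropping conjuncts from the assembling event's description.
(e) Entailed — dropping 'on the balcony' leaves a sub-description the original still satisfies.
(f) Entailed — under negation, adding a further restriction is entailed: if no such painting event occurred, none occurred in the attic either.

(c), (d), (e), (f)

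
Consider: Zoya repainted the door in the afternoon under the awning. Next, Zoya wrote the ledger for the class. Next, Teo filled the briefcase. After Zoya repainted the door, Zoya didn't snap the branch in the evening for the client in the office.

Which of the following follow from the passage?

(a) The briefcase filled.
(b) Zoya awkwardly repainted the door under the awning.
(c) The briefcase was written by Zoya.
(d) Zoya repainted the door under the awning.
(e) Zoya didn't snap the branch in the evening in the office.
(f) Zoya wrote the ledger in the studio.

(a), (d)

(a) Entailed — 'Teo filled the briefcase' is causative; it entails the inchoative 'the briefcase filled'.
(b) Not entailed — 'awkwardly' adds information not in the original event.
(c) Not entailed — Zoya wrote the ledger, not the briefcase; the briefcase belongs to the filling event.
(d) Entailed — dropping 'in the afternoon' leaves a sub-description the original still satisfies.
(e) Not entailed — dropping 'for the client' under negation is not valid — the original leaves open that Zoya snapped the branch some other way.
(f) Not entailed — 'in the studio' adds information not in the original event.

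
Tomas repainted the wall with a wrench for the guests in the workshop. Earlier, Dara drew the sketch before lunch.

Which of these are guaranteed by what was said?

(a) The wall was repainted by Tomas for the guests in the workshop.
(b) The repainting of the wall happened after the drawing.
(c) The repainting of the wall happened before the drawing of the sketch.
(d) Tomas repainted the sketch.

(a) Entailed — the original entails any weakening of itself; this just drops 'with a wrench'.
(b) Entailed — the narrative places the drawing before the repainting.
(c) Not entailed — the narrative places the drawing before the repainting, not after.
(d) Not entailed — Tomas repainted the wall, not the sketch; the sketch belongs to the drawing event.

(a), (b)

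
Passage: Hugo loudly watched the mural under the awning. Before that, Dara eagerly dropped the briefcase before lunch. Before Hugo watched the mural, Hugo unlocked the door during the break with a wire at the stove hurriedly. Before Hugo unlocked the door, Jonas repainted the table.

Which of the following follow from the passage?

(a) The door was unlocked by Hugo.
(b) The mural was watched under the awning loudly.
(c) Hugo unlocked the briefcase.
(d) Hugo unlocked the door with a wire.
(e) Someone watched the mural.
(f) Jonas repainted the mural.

(a) Entailed — dropping 'at the stove', 'hurriedly', 'with a wire', 'during the break' leaves a sub-description the original still satisfies.
(b) Entailed — every conjunct here is already in the original watching event.
(c) Not entailed — Hugo unlocked the door, not the briefcase; the briefcase belongs to the dropping event.
(d) Entailed — dropping 'at the stove', 'hurriedly', 'during the break' leaves a sub-description the original still satisfies.
(e) Entailed — the original entails any weakening of itself; this just drops 'loudly', 'under the awning' and generalizes the agent.
(f) Not entailed — Jonas repainted the table, not the mural; the mural belongs to the watching event.

(a), (b), (d), (e)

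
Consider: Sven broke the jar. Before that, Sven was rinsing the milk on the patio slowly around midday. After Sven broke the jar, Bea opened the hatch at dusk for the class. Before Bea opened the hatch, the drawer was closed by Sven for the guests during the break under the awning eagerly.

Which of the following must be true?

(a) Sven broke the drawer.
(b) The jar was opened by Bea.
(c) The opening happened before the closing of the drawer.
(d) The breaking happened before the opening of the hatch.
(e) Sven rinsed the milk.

(a) Not entailed — Sven broke the jar, not the drawer; the drawer belongs to the closing event.
(b) Not entailed — Bea opened the hatch, not the jar; the jar belongs to the breaking event.
(c) Not entailed — the narrative places the closing before the opening, not after.
(d) Entailed — the narrative places the breaking before the opening.
(e) Entailed — 'rinse' is an activity; 'was rinsing' entails that some rinsing happened, so 'rinsed' holds.

(d), (e)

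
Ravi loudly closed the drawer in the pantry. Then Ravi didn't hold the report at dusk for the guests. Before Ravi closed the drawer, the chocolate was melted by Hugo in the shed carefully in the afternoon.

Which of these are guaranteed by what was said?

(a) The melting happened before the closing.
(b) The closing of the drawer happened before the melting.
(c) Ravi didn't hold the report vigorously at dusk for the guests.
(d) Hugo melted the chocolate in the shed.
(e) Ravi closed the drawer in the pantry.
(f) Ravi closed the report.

(a), (c), (d), (e)

(a) Entailed — the narrative places the melting before the closing.
(b) Not entailed — the narrative places the melting before the closing, not after.
(c) Entailed — under negation, adding a further restriction is entailed: if no such holding event occurred, none occurred vigorously either.
(d) Entailed — dropping 'carefully', 'in the afternoon' leaves a sub-description the original still satisfies.
(e) Entailed — the original entails any weakening of itself; this just drops 'loudly'.
(f) Not entailed — Ravi closed the drawer, not the report; the report belongs to the holding event.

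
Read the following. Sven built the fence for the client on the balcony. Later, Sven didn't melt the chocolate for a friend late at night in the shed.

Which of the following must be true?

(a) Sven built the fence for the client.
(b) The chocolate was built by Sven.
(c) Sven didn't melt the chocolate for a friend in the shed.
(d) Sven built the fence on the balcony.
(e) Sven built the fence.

(a), (d), (e)

(a) Entailed — this follows by dropping conjuncts from the building event's description.
(b) Not entailed — Sven built the fence, not the chocolate; the chocolate belongs to the melting event.
(c) Not entailed — dropping 'late at night' under negation is not valid — the original leaves open that Sven melted the chocolate some other way.
(d) Entailed — every conjunct here is already in the original building event.
(e) Entailed — this follows by dropping conjuncts from the building event's description.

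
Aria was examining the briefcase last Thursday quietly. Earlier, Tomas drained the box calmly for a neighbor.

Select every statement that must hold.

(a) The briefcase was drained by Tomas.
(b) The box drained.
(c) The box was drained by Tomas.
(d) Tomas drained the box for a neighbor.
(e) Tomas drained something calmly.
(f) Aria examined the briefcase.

(a) Not entailed — Tomas drained the box, not the briefcase; the briefcase belongs to the examining event.
(b) Entailed — 'Tomas drained the box' is causative; it entails the inchoative 'the box drained'.
(c) Entailed — dropping 'calmly', 'for a neighbor' leaves a sub-description the original still satisfies.
(d) Entailed — dropping 'calmly' leaves a sub-description the original still satisfies.
(e) Entailed — every conjunct here is already in the original draining event.
(f) Entailed — 'examine' is an activity; 'was examining' entails that some examining happened, so 'examined' holds.

(b), (c), (d), (e), (f)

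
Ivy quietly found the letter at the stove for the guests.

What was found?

the letter

'the letter' marks the patient of the finding event.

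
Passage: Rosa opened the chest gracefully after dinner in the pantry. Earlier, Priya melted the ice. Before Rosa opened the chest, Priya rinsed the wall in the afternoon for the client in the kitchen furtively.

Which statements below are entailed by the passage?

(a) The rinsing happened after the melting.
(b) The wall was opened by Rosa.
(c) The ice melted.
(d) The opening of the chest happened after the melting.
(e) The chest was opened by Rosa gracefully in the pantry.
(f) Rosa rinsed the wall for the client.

(a) Not entailed — the narrative doesn't order the melting relative to the rinsing.
(b) Not entailed — Rosa opened the chest, not the wall; the wall belongs to the rinsing event.
(c) Entailed — 'Priya melted the ice' is causative; it entails the inchoative 'the ice melted'.
(d) Entailed — the narrative places the melting before the opening.
(e) Entailed — this follows by dropping conjuncts from the opening event's description.
(f) Not entailed — the passage has Priya rinsing the wall, not Rosa.

(c), (d), (e)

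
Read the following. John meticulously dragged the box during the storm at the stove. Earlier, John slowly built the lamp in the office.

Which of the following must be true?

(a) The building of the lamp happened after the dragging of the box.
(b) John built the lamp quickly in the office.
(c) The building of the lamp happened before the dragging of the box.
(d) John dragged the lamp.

(a) Not entailed — the narrative places the building before the dragging, not after.
(b) Not entailed — 'quickly' adds a manner not in (and inconsistent with) the original.
(c) Entailed — the narrative places the building before the dragging.
(d) Not entailed — John dragged the box, not the lamp; the lamp belongs to the building event.

(c)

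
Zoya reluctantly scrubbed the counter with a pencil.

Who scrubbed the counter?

Zoya

'Zoya' marks the agent of the scrubbing event.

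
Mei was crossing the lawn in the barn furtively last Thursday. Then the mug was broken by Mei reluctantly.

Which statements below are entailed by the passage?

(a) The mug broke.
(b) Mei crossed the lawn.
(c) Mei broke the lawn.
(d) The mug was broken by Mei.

(a) Entailed — 'Mei broke the mug' is causative; it entails the inchoative 'the mug broke'.
(b) Not entailed — 'was crossing' is progressive on an accomplishment; it does not entail the completed 'crossed'.
(c) Not entailed — Mei broke the mug, not the lawn; the lawn belongs to the crossing event.
(d) Entailed — the original entails any weakening of itself; this just drops 'reluctantly'.

(a), (d)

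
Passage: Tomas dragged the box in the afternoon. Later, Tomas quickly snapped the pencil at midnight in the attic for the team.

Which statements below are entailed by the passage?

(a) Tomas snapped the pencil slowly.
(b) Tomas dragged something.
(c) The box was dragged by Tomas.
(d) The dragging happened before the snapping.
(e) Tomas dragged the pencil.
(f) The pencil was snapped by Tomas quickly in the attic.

(a) Not entailed — 'slowly' adds a manner not in (and inconsistent with) the original.
(b) Entailed — every conjunct here is already in the original dragging event.
(c) Entailed — this follows by dropping conjuncts from the dragging event's description.
(d) Entailed — the narrative places the dragging before the snapping.
(e) Not entailed — Tomas dragged the box, not the pencil; the pencil belongs to the snapping event.
(f) Entailed — every conjunct here is already in the original snapping event.

(b), (c), (d), (f)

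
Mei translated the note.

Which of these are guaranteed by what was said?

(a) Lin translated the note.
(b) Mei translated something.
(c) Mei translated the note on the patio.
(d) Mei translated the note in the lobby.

(a) Not entailed — the passage has Mei translating the note, not Lin.
(b) Entailed — every conjunct here is already in the original translating event.
(c) Not entailed — 'on the patio' adds information not in the original event.
(d) Not entailed — 'in the lobby' adds information not in the original event.

(b)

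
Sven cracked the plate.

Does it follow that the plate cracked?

'Sven cracked the plate' is the causative; it entails the inchoative 'the plate cracked'.

yes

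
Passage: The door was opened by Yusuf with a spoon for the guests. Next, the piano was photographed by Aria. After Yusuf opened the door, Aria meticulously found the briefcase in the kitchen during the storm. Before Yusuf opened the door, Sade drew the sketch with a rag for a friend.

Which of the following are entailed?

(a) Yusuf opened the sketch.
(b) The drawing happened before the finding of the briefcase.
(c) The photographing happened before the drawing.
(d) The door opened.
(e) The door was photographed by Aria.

(a) Not entailed — Yusuf opened the door, not the sketch; the sketch belongs to the drawing event.
(b) Entailed — the narrative places the drawing before the finding.
(c) Not entailed — the narrative places the drawing before the photographing, not after.
(d) Entailed — 'Yusuf opened the door' is causative; it entails the inchoative 'the door opened'.
(e) Not entailed — Aria photographed the piano, not the door; the door belongs to the opening event.

(b), (d)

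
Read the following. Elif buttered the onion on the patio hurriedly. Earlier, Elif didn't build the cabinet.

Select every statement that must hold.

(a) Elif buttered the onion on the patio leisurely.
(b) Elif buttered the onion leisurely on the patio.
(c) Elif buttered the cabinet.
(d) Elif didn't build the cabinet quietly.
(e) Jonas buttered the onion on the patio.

(d)

(a) Not entailed — 'leisurely' adds a manner not in (and inconsistent with) the original.
(b) Not entailed — 'leisurely' adds a manner not in (and inconsistent with) the original.
(c) Not entailed — Elif buttered the onion, not the cabinet; the cabinet belongs to the building event.
(d) Entailed — under negation, adding a further restriction is entailed: if no such building event occurred, none occurred quietly either.
(e) Not entailed — the passage has Elif buttering the onion, not Jonas.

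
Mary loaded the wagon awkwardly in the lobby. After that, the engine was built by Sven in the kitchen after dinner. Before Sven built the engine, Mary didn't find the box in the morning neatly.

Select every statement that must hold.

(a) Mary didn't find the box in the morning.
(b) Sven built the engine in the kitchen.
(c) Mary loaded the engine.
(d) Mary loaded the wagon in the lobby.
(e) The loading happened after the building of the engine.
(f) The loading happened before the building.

(b), (d), (f)

(a) Not entailed — dropping 'neatly' under negation is not valid — the original leaves open that Mary found the box some other way.
(b) Entailed — this follows by dropping conjuncts from the building event's description.
(c) Not entailed — Mary loaded the wagon, not the engine; the engine belongs to the building event.
(d) Entailed — every conjunct here is already in the original loading event.
(e) Not entailed — the narrative places the loading before the building, not after.
(f) Entailed — the narrative places the loading before the building.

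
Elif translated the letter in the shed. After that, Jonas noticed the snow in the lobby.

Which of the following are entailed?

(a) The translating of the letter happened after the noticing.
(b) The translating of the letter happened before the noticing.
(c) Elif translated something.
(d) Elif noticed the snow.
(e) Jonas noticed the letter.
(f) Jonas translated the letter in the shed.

(b), (c)

(a) Not entailed — the narrative places the translating before the noticing, not after.
(b) Entailed — the narrative places the translating before the noticing.
(c) Entailed — dropping 'in the shed' and generalizing the patient leaves a sub-description the original still satisfies.
(d) Not entailed — the passage has Jonas noticing the snow, not Elif.
(e) Not entailed — Jonas noticed the snow, not the letter; the letter belongs to the translating event.
(f) Not entailed — the passage has Elif translating the letter, not Jonas.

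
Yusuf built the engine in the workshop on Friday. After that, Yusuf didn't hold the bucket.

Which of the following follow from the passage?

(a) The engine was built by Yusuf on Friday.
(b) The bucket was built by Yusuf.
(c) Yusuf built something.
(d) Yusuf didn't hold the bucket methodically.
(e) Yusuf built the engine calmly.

(a) Entailed — this follows by dropping conjuncts from the building event's description.
(b) Not entailed — Yusuf built the engine, not the bucket; the bucket belongs to the holding event.
(c) Entailed — this follows by dropping conjuncts from the building event's description.
(d) Entailed — under negation, adding a further restriction is entailed: if no such holding event occurred, none occurred methodically either.
(e) Not entailed — 'calmly' adds information not in the original event.

(a), (c), (d)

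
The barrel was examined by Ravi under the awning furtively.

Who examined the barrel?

Ravi

'Ravi' marks the agent of the examining event.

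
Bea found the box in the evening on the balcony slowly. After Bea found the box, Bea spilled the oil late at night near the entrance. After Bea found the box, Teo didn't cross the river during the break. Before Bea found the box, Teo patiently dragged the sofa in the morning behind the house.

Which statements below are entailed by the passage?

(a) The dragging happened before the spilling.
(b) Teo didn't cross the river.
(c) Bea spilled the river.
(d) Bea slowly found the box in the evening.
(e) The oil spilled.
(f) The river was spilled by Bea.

(a), (d), (e)

(a) Entailed — the narrative places the dragging before the spilling.
(b) Not entailed — dropping 'during the break' under negation is not valid — the original leaves open that Teo crossed the river some other way.
(c) Not entailed — Bea spilled the oil, not the river; the river belongs to the crossing event.
(d) Entailed — every conjunct here is already in the original finding event.
(e) Entailed — 'Bea spilled the oil' is causative; it entails the inchoative 'the oil spilled'.
(f) Not entailed — Bea spilled the oil, not the river; the river belongs to the crossing event.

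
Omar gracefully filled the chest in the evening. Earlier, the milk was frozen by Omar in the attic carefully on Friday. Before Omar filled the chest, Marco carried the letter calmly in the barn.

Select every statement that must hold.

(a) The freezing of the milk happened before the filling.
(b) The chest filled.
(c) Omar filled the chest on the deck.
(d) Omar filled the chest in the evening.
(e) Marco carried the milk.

(a) Entailed — the narrative places the freezing before the filling.
(b) Entailed — 'Omar filled the chest' is causative; it entails the inchoative 'the chest filled'.
(c) Not entailed — 'on the deck' adds information not in the original event.
(d) Entailed — dropping 'gracefully' leaves a sub-description the original still satisfies.
(e) Not entailed — Marco carried the letter, not the milk; the milk belongs to the freezing event.

(a), (b), (d)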